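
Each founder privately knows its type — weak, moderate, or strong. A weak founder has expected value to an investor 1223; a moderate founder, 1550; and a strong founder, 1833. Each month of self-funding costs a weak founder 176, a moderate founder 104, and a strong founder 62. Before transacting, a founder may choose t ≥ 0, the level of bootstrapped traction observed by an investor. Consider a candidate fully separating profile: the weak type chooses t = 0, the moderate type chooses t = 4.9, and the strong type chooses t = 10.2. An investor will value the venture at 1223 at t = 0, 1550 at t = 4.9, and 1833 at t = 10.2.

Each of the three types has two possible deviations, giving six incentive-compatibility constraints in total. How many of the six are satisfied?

Moderate (own payoff 1550 − 104×4.9 = 1040.4): to t=0 gives 1223 → profitable ✗; to t=10.2 gives 1833 − 104×10.2 = 772.2 → no gain ✓.
Weak (own payoff 1223): to t=4.9 gives 1550 − 176×4.9 = 687.6 → no gain ✓; to t=10.2 gives 1833 − 176×10.2 = 37.8 → no gain ✓.
Strong (own payoff 1833 − 62×10.2 = 1200.6): to t=0 gives 1223 → profitable ✗; to t=4.9 gives 1550 − 62×4.9 = 1246.2 → profitable ✗.
3 of the 6 constraints hold; not an equilibrium.

3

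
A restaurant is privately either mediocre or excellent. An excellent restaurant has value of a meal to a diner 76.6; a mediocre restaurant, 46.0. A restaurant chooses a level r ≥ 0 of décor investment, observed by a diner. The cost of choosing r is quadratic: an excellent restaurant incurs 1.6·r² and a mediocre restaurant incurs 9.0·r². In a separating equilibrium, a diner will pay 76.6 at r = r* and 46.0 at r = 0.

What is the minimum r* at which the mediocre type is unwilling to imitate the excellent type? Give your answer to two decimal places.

The mediocre type at r = 0 receives 46.0; imitating at r* yields 76.6 − 9.0·r*².
Indifference: 46.0 = 76.6 − 9.0·r*², so r*² = (76.6 − 46.0) / 9.0 = 3.4.
r* = √3.4 ≈ 1.84.

1.84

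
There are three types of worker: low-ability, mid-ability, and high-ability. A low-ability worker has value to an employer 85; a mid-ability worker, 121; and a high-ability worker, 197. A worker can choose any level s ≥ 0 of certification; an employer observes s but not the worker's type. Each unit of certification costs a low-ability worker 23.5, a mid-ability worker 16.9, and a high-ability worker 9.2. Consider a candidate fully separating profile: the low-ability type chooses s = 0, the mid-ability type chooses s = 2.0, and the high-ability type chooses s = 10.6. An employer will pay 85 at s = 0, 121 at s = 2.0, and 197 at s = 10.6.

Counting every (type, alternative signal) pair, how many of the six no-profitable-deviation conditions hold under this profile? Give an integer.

High-ability (own payoff 197 − 9.2×10.6 = 99.48): to s=0 gives 85 → no gain ✓; to s=2.0 gives 121 − 9.2×2.0 = 102.6 → profitable ✗.
Mid-ability (own payoff 121 − 16.9×2.0 = 87.2): to s=0 gives 85 → no gain ✓; to s=10.6 gives 197 − 16.9×10.6 = 17.86 → no gain ✓.
Low-ability (own payoff 85): to s=2.0 gives 121 − 23.5×2.0 = 74 → no gain ✓; to s=10.6 gives 197 − 23.5×10.6 = -52.1 → no gain ✓.
5 of the 6 constraints hold; not an equilibrium.

5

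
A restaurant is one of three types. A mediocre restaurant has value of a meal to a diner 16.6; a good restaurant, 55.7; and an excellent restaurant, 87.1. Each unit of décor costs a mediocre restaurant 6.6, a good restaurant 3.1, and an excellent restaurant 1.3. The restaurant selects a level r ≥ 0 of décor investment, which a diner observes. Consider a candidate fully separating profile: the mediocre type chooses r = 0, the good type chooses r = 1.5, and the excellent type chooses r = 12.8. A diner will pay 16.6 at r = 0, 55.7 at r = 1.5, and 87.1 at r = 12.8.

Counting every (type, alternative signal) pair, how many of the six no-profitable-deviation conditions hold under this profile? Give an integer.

5

Good (own payoff 55.7 − 3.1×1.5 = 51.05): to r=0 gives 16.6 → no gain ✓; to r=12.8 gives 87.1 − 3.1×12.8 = 47.42 → no gain ✓.
Mediocre (own payoff 16.6): to r=1.5 gives 55.7 − 6.6×1.5 = 45.8 → profitable ✗; to r=12.8 gives 87.1 − 6.6×12.8 = 2.62 → no gain ✓.
Excellent (own payoff 87.1 − 1.3×12.8 = 70.46): to r=0 gives 16.6 → no gain ✓; to r=1.5 gives 55.7 − 1.3×1.5 = 53.75 → no gain ✓.
5 of the 6 constraints hold; not an equilibrium.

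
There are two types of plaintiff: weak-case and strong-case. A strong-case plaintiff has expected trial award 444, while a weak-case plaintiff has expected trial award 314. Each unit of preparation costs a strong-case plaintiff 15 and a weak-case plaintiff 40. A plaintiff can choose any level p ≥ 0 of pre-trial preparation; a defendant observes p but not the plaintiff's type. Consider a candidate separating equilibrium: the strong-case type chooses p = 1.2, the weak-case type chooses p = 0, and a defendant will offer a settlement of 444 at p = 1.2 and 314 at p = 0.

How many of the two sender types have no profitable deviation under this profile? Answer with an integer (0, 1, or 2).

Weak-case type: stay at 0 → 314; mimic → 444 − 40 × 1.2 = 396. IC fails (314 < 396).
Strong-case type: signal → 444 − 15 × 1.2 = 426; deviate to 0 → 314. IC holds (426 ≥ 314).
1 of 2 constraints hold, so this profile is not an equilibrium.

1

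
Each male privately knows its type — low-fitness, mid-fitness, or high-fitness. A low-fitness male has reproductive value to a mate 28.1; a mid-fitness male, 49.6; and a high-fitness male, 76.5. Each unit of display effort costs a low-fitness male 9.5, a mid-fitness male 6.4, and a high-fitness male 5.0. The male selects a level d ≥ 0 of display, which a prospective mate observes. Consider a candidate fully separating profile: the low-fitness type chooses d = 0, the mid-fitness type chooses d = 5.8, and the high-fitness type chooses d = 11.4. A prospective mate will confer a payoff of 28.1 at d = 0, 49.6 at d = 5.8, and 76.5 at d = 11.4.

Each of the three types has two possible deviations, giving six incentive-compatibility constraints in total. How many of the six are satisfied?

3

High-fitness (own payoff 76.5 − 5.0×11.4 = 19.5): to d=0 gives 28.1 → profitable ✗; to d=5.8 gives 49.6 − 5.0×5.8 = 20.6 → profitable ✗.
Mid-fitness (own payoff 49.6 − 6.4×5.8 = 12.48): to d=0 gives 28.1 → profitable ✗; to d=11.4 gives 76.5 − 6.4×11.4 = 3.54 → no gain ✓.
Low-fitness (own payoff 28.1): to d=5.8 gives 49.6 − 9.5×5.8 = -5.5 → no gain ✓; to d=11.4 gives 76.5 − 9.5×11.4 = -31.8 → no gain ✓.
3 of the 6 constraints hold; not an equilibrium.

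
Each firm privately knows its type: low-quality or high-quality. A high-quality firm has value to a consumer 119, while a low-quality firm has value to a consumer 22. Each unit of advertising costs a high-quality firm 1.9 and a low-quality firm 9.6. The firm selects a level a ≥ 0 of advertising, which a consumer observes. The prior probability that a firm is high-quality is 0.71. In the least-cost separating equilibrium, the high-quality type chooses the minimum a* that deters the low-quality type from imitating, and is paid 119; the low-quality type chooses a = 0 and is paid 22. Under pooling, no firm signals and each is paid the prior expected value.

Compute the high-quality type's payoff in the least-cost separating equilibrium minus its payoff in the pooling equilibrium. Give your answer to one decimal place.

Least-cost separating signal: a* solves 22 = 119 − 9.6·a*, so a* = (119 − 22)/9.6 ≈ 10.1042.
High-quality type's separating payoff: 119 − 1.9 × a* = 119 − 1.9 × (119 − 22)/9.6 = 119 − 184.3/9.6 ≈ 99.802.
Pooling payoff: 0.71 × 119 + 0.29 × 22 = 90.87.
Difference: 99.802 − 90.87 = 8.932, i.e. 8.9 to one decimal place.
The high-quality type prefers to separate.

8.9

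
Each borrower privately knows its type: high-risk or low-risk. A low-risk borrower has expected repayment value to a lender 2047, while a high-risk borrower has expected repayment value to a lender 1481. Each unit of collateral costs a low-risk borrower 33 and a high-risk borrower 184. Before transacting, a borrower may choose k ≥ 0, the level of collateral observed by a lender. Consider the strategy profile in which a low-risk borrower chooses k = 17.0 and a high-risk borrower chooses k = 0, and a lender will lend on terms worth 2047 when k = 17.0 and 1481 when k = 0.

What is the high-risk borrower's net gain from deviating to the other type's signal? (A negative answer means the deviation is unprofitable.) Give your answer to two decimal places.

-2562.00

Playing k = 0 the high-risk borrower receives 1481.
Deviating to k = 17.0 brings payment 2047 at cost 184 × 17.0 = 3128, netting -1081.
Gain from deviating: -1081 − 1481 = -2562.00.
The gain is negative, so the high-risk type's incentive-compatibility constraint is satisfied.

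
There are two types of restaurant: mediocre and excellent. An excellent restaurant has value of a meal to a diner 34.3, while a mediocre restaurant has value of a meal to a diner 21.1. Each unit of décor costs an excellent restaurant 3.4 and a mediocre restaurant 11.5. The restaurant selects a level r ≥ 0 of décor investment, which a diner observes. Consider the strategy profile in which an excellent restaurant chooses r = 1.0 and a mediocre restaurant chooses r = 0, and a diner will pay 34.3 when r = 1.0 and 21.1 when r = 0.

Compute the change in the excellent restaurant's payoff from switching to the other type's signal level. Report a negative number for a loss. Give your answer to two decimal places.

Playing r = 1.0 the excellent restaurant receives 34.3 − 3.4 × 1.0 = 30.9.
Deviating to r = 0 yields 21.1 instead.
Gain from deviating: 21.1 − 30.9 = -9.80.
The gain is negative, so the excellent type's incentive-compatibility constraint is satisfied.

-9.80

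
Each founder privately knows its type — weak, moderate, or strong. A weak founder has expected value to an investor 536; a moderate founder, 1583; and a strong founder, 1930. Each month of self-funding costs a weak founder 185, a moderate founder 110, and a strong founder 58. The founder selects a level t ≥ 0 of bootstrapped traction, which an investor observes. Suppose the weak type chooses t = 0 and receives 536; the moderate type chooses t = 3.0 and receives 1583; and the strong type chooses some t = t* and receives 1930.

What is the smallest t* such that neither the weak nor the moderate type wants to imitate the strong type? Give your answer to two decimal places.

Moderate type (on-path payoff 1583 − 110×3.0 = 1253) won't mimic when 1253 ≥ 1930 − 110·t*, i.e. t* ≥ 6.15.
Weak type (on-path payoff 536) won't mimic when 536 ≥ 1930 − 185·t*, i.e. t* ≥ 7.54.
Both must hold, so t* = max(7.54, 6.15) = 7.54. The weak type's constraint binds.

7.54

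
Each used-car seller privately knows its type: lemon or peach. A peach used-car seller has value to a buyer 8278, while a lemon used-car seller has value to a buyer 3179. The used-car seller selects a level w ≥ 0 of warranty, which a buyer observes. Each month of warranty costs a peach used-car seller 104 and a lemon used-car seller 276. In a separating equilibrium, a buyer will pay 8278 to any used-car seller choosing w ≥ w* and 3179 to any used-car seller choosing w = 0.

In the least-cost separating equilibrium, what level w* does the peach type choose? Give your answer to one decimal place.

A lemon used-car seller choosing w = 0 receives 3179.
Imitating at w* instead would pay 8278 at cost 276·w*, netting 8278 − 276·w*.
Indifference: 3179 = 8278 − 276·w*, so w* = (8278 − 3179) / 276 ≈ 18.5.
At w* the lemon type's incentive constraint just binds; the peach type strictly prefers w* since its per-unit cost is lower.

18.5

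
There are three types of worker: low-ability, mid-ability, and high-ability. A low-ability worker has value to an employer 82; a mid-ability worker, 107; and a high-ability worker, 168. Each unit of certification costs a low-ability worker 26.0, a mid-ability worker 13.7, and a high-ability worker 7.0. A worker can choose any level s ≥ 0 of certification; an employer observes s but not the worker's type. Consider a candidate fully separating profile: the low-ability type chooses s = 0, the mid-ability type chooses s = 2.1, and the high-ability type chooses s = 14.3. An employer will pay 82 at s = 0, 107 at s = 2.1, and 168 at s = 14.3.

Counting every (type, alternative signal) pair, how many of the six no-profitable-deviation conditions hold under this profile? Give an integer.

Mid-ability (own payoff 107 − 13.7×2.1 = 78.23): to s=0 gives 82 → profitable ✗; to s=14.3 gives 168 − 13.7×14.3 = -27.91 → no gain ✓.
Low-ability (own payoff 82): to s=2.1 gives 107 − 26.0×2.1 = 52.4 → no gain ✓; to s=14.3 gives 168 − 26.0×14.3 = -203.8 → no gain ✓.
High-ability (own payoff 168 − 7.0×14.3 = 67.9): to s=0 gives 82 → profitable ✗; to s=2.1 gives 107 − 7.0×2.1 = 92.3 → profitable ✗.
3 of the 6 constraints hold; not an equilibrium.

3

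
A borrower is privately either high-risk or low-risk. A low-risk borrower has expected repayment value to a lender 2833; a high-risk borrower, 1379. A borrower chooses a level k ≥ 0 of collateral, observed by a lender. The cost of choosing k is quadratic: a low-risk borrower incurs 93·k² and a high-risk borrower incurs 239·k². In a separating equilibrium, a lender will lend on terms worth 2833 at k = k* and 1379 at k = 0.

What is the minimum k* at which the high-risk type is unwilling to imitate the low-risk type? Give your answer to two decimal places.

2.47

The high-risk type at k = 0 receives 1379; imitating at k* yields 2833 − 239·k*².
Indifference: 1379 = 2833 − 239·k*², so k*² = (2833 − 1379) / 239 ≈ 6.0837.
k* = √6.0837 ≈ 2.47.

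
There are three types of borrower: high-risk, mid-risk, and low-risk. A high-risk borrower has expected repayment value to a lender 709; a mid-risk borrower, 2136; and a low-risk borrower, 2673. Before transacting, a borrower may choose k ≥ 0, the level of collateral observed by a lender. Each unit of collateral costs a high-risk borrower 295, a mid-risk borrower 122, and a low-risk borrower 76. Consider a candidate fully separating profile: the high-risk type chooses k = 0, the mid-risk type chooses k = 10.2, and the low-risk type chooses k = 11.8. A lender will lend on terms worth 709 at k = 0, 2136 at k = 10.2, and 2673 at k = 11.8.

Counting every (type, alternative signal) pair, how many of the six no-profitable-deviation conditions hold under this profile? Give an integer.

5

Low-risk (own payoff 2673 − 76×11.8 = 1776.2): to k=0 gives 709 → no gain ✓; to k=10.2 gives 2136 − 76×10.2 = 1360.8 → no gain ✓.
Mid-risk (own payoff 2136 − 122×10.2 = 891.6): to k=0 gives 709 → no gain ✓; to k=11.8 gives 2673 − 122×11.8 = 1233.4 → profitable ✗.
High-risk (own payoff 709): to k=10.2 gives 2136 − 295×10.2 = -873 → no gain ✓; to k=11.8 gives 2673 − 295×11.8 = -808 → no gain ✓.
5 of the 6 constraints hold; not an equilibrium.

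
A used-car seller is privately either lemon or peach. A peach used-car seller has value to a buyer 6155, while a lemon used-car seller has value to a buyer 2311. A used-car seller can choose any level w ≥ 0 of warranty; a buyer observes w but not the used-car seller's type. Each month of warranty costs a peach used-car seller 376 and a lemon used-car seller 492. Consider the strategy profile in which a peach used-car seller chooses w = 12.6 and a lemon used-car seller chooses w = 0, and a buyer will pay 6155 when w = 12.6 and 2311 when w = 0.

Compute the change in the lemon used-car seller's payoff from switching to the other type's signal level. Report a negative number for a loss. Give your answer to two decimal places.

-2355.20

Playing w = 0 the lemon used-car seller receives 2311.
Deviating to w = 12.6 brings payment 6155 at cost 492 × 12.6 = 6199.2, netting -44.2.
Gain from deviating: -44.2 − 2311 = -2355.20.
The gain is negative, so the lemon type's incentive-compatibility constraint is satisfied.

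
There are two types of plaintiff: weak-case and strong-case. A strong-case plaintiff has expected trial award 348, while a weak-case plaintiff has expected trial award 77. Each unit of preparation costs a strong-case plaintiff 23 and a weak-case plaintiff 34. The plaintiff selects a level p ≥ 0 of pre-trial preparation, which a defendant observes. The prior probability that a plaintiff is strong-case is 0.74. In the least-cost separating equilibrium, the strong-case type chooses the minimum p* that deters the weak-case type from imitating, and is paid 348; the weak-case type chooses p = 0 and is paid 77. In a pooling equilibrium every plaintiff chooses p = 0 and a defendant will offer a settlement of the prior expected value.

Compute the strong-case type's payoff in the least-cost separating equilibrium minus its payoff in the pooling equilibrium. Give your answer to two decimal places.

Least-cost separating signal: p* solves 77 = 348 − 34·p*, so p* = (348 − 77)/34 ≈ 7.9706.
Strong-case type's separating payoff: 348 − 23 × p* = 348 − 23 × (348 − 77)/34 = 348 − 6233/34 ≈ 164.6765.
Pooling payoff: 0.74 × 348 + 0.26 × 77 = 277.54.
Difference: 164.6765 − 277.54 = -112.8635, i.e. -112.86 to two decimal places.
The strong-case type would prefer the pooling outcome.

-112.86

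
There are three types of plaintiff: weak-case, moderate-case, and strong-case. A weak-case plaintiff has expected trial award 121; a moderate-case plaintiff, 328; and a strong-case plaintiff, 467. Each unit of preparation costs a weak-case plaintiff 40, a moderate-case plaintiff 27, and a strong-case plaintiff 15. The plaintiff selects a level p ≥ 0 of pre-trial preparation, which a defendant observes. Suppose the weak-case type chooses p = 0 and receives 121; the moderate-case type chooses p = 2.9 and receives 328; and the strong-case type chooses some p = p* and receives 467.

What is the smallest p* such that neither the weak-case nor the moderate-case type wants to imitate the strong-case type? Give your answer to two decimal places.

Weak-case type (on-path payoff 121) won't mimic when 121 ≥ 467 − 40·p*, i.e. p* ≥ 8.65.
Moderate-case type (on-path payoff 328 − 27×2.9 = 249.7) won't mimic when 249.7 ≥ 467 − 27·p*, i.e. p* ≥ 8.05.
Both must hold, so p* = max(8.65, 8.05) = 8.65. The weak-case type's constraint binds.

8.65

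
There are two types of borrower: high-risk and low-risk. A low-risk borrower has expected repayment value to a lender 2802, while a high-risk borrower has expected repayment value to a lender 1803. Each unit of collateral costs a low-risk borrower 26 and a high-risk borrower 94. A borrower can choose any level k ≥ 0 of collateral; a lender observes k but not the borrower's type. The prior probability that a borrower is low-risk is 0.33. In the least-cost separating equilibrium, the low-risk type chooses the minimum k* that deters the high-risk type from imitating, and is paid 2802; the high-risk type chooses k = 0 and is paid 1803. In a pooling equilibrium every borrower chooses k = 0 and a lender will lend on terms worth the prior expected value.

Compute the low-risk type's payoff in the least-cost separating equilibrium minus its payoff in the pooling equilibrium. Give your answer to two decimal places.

Least-cost separating signal: k* solves 1803 = 2802 − 94·k*, so k* = (2802 − 1803)/94 ≈ 10.6277.
Low-risk type's separating payoff: 2802 − 26 × k* = 2802 − 26 × (2802 − 1803)/94 = 2802 − 25974/94 ≈ 2525.6809.
Pooling payoff: 0.33 × 2802 + 0.67 × 1803 = 2132.67.
Difference: 2525.6809 − 2132.67 = 393.0109, i.e. 393.01 to two decimal places.
The low-risk type prefers to separate.

393.01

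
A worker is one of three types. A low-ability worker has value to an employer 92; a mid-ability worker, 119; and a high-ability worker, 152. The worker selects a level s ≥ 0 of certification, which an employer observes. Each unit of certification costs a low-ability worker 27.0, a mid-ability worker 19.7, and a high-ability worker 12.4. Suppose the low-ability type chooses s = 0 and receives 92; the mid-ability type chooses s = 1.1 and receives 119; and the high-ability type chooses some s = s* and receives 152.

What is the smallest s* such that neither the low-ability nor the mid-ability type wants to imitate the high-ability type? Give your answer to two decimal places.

Mid-ability type (on-path payoff 119 − 19.7×1.1 = 97.33) won't mimic when 97.33 ≥ 152 − 19.7·s*, i.e. s* ≥ 2.78.
Low-ability type (on-path payoff 92) won't mimic when 92 ≥ 152 − 27.0·s*, i.e. s* ≥ 2.22.
Both must hold, so s* = max(2.22, 2.78) = 2.78. The mid-ability type's constraint binds.

2.78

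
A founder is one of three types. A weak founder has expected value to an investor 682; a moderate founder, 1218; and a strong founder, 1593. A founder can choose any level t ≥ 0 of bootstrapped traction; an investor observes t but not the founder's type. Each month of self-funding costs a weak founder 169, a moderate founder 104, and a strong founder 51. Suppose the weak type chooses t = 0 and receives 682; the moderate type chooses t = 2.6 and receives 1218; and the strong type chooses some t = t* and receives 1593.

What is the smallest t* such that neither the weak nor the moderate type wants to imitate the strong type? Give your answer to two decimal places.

6.21

Weak type (on-path payoff 682) won't mimic when 682 ≥ 1593 − 169·t*, i.e. t* ≥ 5.39.
Moderate type (on-path payoff 1218 − 104×2.6 = 947.6) won't mimic when 947.6 ≥ 1593 − 104·t*, i.e. t* ≥ 6.21.
Both must hold, so t* = max(5.39, 6.21) = 6.21. The moderate type's constraint binds.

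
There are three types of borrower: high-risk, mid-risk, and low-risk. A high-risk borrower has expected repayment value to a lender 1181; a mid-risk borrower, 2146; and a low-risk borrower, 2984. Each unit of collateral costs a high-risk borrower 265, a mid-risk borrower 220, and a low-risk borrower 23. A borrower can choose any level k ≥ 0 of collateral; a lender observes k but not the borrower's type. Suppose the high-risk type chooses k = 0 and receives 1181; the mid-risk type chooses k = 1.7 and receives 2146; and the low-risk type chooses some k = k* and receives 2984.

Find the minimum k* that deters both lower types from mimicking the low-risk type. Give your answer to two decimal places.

Mid-risk type (on-path payoff 2146 − 220×1.7 = 1772) won't mimic when 1772 ≥ 2984 − 220·k*, i.e. k* ≥ 5.51.
High-risk type (on-path payoff 1181) won't mimic when 1181 ≥ 2984 − 265·k*, i.e. k* ≥ 6.80.
Both must hold, so k* = max(6.80, 5.51) = 6.80. The high-risk type's constraint binds.

6.80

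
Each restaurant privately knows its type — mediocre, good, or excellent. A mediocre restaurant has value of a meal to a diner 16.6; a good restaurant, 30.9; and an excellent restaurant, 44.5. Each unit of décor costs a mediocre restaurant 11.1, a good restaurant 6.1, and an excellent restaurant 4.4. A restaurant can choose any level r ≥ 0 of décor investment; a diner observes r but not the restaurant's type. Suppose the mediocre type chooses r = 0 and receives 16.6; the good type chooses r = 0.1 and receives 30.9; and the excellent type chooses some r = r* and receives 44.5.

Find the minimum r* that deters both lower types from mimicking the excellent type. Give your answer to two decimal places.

Mediocre type (on-path payoff 16.6) won't mimic when 16.6 ≥ 44.5 − 11.1·r*, i.e. r* ≥ 2.51.
Good type (on-path payoff 30.9 − 6.1×0.1 = 30.29) won't mimic when 30.29 ≥ 44.5 − 6.1·r*, i.e. r* ≥ 2.33.
Both must hold, so r* = max(2.51, 2.33) = 2.51. The mediocre type's constraint binds.

2.51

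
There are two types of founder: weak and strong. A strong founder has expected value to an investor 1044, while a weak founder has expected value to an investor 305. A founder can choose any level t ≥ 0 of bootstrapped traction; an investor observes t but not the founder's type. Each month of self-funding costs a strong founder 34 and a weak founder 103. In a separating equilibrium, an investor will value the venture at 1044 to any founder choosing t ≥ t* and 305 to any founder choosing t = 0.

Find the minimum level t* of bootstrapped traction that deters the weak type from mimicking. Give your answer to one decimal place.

A weak founder choosing t = 0 receives 305.
Imitating at t* instead would pay 1044 at cost 103·t*, netting 1044 − 103·t*.
Indifference: 305 = 1044 − 103·t*, so t* = (1044 − 305) / 103 ≈ 7.2.
At t* the weak type's incentive constraint just binds; the strong type strictly prefers t* since its per-unit cost is lower.

7.2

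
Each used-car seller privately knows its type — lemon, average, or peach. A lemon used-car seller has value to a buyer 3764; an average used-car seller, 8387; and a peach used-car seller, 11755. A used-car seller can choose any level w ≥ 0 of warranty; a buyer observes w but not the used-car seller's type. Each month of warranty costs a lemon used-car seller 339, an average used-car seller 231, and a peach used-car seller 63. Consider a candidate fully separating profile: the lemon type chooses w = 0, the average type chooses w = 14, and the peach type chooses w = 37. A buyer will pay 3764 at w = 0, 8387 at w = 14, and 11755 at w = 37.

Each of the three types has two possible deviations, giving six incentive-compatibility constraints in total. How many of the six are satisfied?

Average (own payoff 8387 − 231×14 = 5153): to w=0 gives 3764 → no gain ✓; to w=37 gives 11755 − 231×37 = 3208 → no gain ✓.
Peach (own payoff 11755 − 63×37 = 9424): to w=0 gives 3764 → no gain ✓; to w=14 gives 8387 − 63×14 = 7505 → no gain ✓.
Lemon (own payoff 3764): to w=14 gives 8387 − 339×14 = 3641 → no gain ✓; to w=37 gives 11755 − 339×37 = -788 → no gain ✓.
6 of the 6 constraints hold; this profile is a separating equilibrium.

6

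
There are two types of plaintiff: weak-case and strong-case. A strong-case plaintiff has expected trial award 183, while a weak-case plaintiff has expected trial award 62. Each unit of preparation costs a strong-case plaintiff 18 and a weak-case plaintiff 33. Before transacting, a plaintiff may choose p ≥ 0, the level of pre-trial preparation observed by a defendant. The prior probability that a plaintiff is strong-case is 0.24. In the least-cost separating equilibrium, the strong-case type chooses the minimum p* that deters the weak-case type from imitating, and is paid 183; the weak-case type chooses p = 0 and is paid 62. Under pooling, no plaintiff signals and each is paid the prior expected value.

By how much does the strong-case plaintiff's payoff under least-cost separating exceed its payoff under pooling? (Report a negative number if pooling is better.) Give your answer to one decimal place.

Least-cost separating signal: p* solves 62 = 183 − 33·p*, so p* = (183 − 62)/33 ≈ 3.6667.
Strong-case type's separating payoff: 183 − 18 × p* = 183 − 18 × (183 − 62)/33 = 183 − 2178/33 = 117.
Pooling payoff: 0.24 × 183 + 0.76 × 62 = 91.04.
Difference: 117 − 91.04 = 25.96, i.e. 26.0 to one decimal place.
The strong-case type prefers to separate.

26.0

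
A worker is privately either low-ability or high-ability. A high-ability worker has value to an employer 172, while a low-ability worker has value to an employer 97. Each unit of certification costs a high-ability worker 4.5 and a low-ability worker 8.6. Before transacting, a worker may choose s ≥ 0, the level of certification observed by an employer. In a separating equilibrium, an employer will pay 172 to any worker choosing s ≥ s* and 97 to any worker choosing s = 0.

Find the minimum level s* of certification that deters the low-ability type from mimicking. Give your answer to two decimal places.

A low-ability worker choosing s = 0 receives 97.
Imitating at s* instead would pay 172 at cost 8.6·s*, netting 172 − 8.6·s*.
Indifference: 97 = 172 − 8.6·s*, so s* = (172 − 97) / 8.6 ≈ 8.72.
At s* the low-ability type's incentive constraint just binds; the high-ability type strictly prefers s* since its per-unit cost is lower.

8.72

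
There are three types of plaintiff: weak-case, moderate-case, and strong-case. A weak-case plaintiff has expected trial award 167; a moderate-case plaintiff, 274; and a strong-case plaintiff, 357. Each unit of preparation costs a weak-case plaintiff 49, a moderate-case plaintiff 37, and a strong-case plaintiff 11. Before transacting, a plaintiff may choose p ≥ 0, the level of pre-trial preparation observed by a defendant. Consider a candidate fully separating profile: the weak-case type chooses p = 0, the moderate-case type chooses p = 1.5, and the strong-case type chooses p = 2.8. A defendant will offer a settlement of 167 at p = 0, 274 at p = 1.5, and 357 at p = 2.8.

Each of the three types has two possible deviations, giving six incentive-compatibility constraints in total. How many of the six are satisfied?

Strong-case (own payoff 357 − 11×2.8 = 326.2): to p=0 gives 167 → no gain ✓; to p=1.5 gives 274 − 11×1.5 = 257.5 → no gain ✓.
Weak-case (own payoff 167): to p=1.5 gives 274 − 49×1.5 = 200.5 → profitable ✗; to p=2.8 gives 357 − 49×2.8 = 219.8 → profitable ✗.
Moderate-case (own payoff 274 − 37×1.5 = 218.5): to p=0 gives 167 → no gain ✓; to p=2.8 gives 357 − 37×2.8 = 253.4 → profitable ✗.
3 of the 6 constraints hold; not an equilibrium.

3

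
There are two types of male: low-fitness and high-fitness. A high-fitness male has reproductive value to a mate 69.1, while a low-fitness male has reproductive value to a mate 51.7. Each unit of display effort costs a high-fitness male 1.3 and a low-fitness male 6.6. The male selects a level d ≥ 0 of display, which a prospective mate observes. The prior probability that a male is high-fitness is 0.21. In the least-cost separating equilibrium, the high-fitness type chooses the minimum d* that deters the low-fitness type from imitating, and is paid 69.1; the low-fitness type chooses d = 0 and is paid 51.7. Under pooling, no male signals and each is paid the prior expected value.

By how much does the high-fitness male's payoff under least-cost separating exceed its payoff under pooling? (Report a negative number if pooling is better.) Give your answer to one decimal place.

Least-cost separating signal: d* solves 51.7 = 69.1 − 6.6·d*, so d* = (69.1 − 51.7)/6.6 ≈ 2.6364.
High-fitness type's separating payoff: 69.1 − 1.3 × d* = 69.1 − 1.3 × (69.1 − 51.7)/6.6 = 69.1 − 22.62/6.6 ≈ 65.673.
Pooling payoff: 0.21 × 69.1 + 0.79 × 51.7 = 55.354.
Difference: 65.673 − 55.354 = 10.319, i.e. 10.3 to one decimal place.
The high-fitness type prefers to separate.

10.3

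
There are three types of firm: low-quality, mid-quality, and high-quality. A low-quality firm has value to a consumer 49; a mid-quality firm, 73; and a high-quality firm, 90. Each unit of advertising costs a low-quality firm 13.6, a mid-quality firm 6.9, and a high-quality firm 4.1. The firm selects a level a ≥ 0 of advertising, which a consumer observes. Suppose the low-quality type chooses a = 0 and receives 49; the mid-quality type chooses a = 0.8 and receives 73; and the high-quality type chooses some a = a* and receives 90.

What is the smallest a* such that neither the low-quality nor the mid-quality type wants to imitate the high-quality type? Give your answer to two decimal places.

Low-quality type (on-path payoff 49) won't mimic when 49 ≥ 90 − 13.6·a*, i.e. a* ≥ 3.01.
Mid-quality type (on-path payoff 73 − 6.9×0.8 = 67.48) won't mimic when 67.48 ≥ 90 − 6.9·a*, i.e. a* ≥ 3.26.
Both must hold, so a* = max(3.01, 3.26) = 3.26. The mid-quality type's constraint binds.

3.26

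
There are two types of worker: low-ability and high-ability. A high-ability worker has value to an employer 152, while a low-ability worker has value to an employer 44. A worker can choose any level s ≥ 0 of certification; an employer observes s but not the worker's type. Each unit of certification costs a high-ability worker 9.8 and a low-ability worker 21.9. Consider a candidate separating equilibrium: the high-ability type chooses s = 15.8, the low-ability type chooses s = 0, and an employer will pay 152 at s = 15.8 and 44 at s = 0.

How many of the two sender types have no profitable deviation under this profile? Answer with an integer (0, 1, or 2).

1

Low-ability type: stay at 0 → 44; mimic → 152 − 21.9 × 15.8 = -194.02. IC holds (44 ≥ -194.02).
High-ability type: signal → 152 − 9.8 × 15.8 = -2.84; deviate to 0 → 44. IC fails (-2.84 < 44).
1 of 2 constraints hold, so this profile is not an equilibrium.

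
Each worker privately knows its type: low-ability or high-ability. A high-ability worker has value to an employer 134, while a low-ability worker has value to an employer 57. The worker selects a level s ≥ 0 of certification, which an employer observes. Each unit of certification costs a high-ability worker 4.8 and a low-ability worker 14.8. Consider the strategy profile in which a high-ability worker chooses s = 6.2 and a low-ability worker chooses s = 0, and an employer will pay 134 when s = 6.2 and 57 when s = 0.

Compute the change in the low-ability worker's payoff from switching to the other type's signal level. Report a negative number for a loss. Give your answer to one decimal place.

-14.8

Playing s = 0 the low-ability worker receives 57.
Deviating to s = 6.2 brings payment 134 at cost 14.8 × 6.2 = 91.76, netting 42.24.
Gain from deviating: 42.24 − 57 = -14.76, i.e. -14.8 to one decimal place.
The gain is negative, so the low-ability type's incentive-compatibility constraint is satisfied.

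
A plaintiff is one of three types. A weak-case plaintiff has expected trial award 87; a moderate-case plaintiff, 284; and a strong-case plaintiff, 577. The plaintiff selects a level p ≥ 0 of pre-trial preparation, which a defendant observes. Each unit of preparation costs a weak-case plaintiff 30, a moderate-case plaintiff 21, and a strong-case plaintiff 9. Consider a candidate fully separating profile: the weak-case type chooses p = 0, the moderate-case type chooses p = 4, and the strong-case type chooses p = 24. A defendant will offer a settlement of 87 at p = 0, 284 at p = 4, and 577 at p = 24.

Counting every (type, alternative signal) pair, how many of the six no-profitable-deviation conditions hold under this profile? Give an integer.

5

Strong-case (own payoff 577 − 9×24 = 361): to p=0 gives 87 → no gain ✓; to p=4 gives 284 − 9×4 = 248 → no gain ✓.
Moderate-case (own payoff 284 − 21×4 = 200): to p=0 gives 87 → no gain ✓; to p=24 gives 577 − 21×24 = 73 → no gain ✓.
Weak-case (own payoff 87): to p=4 gives 284 − 30×4 = 164 → profitable ✗; to p=24 gives 577 − 30×24 = -143 → no gain ✓.
5 of the 6 constraints hold; not an equilibrium.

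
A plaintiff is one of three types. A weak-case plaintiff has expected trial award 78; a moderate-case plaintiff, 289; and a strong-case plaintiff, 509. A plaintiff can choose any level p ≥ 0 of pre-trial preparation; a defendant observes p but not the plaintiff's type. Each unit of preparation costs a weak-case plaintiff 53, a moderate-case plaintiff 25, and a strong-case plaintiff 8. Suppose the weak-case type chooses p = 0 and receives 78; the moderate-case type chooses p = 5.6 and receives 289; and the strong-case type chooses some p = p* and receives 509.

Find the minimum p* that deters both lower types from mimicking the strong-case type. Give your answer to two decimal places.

Weak-case type (on-path payoff 78) won't mimic when 78 ≥ 509 − 53·p*, i.e. p* ≥ 8.13.
Moderate-case type (on-path payoff 289 − 25×5.6 = 149) won't mimic when 149 ≥ 509 − 25·p*, i.e. p* ≥ 14.40.
Both must hold, so p* = max(8.13, 14.40) = 14.40. The moderate-case type's constraint binds.

14.40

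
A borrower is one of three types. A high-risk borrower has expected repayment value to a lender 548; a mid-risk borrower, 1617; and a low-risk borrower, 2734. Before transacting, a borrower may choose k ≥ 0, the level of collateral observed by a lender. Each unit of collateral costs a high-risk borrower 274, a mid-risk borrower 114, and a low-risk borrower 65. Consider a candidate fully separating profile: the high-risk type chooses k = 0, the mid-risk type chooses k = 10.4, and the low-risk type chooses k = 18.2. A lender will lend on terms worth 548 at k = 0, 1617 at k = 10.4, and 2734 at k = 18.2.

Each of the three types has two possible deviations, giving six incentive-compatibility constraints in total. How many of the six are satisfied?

Low-risk (own payoff 2734 − 65×18.2 = 1551): to k=0 gives 548 → no gain ✓; to k=10.4 gives 1617 − 65×10.4 = 941 → no gain ✓.
High-risk (own payoff 548): to k=10.4 gives 1617 − 274×10.4 = -1232.6 → no gain ✓; to k=18.2 gives 2734 − 274×18.2 = -2252.8 → no gain ✓.
Mid-risk (own payoff 1617 − 114×10.4 = 431.4): to k=0 gives 548 → profitable ✗; to k=18.2 gives 2734 − 114×18.2 = 659.2 → profitable ✗.
4 of the 6 constraints hold; not an equilibrium.

4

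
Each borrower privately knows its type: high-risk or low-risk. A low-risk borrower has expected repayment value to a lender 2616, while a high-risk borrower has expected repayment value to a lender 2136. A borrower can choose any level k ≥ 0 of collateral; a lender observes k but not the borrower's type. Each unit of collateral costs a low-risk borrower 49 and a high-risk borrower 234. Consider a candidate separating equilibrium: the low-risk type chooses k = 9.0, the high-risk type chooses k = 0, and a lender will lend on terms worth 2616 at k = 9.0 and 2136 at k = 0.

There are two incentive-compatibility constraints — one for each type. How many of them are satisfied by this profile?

Low-risk type: signal → 2616 − 49 × 9.0 = 2175; deviate to 0 → 2136. IC holds (2175 ≥ 2136).
High-risk type: stay at 0 → 2136; mimic → 2616 − 234 × 9.0 = 510. IC holds (2136 ≥ 510).
2 of 2 constraints hold, so this is a separating equilibrium.

2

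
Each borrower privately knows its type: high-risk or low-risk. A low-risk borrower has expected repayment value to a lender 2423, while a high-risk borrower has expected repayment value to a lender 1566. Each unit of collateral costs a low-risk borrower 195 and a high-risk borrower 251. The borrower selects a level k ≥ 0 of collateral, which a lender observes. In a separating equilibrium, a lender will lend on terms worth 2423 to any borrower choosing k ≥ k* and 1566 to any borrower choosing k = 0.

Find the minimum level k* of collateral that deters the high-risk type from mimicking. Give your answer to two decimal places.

A high-risk borrower choosing k = 0 receives 1566.
Imitating at k* instead would pay 2423 at cost 251·k*, netting 2423 − 251·k*.
Indifference: 1566 = 2423 − 251·k*, so k* = (2423 − 1566) / 251 ≈ 3.41.
At k* the high-risk type's incentive constraint just binds; the low-risk type strictly prefers k* since its per-unit cost is lower.

3.41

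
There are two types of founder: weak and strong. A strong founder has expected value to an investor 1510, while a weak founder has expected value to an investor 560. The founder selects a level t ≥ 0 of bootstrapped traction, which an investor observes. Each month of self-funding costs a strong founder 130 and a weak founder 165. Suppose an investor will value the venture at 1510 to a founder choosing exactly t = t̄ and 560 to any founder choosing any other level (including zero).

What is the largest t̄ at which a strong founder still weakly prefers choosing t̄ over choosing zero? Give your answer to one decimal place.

Choosing t̄ yields the strong type 1510 − 130·t̄; choosing zero yields 560.
The strong type is indifferent at 1510 − 130·t̄ = 560, i.e. t̄ = (1510 − 560) / 130 ≈ 7.3.
For any t̄ above 7.3 the strong type would rather pool at zero, so separation collapses.

7.3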